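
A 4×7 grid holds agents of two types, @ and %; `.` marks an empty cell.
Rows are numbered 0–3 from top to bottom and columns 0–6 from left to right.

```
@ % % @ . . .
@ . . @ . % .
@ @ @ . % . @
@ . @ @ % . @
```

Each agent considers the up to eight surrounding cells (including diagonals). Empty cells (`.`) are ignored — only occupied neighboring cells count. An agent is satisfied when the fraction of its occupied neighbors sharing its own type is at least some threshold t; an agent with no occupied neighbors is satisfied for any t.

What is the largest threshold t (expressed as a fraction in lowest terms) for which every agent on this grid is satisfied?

Row 0: (0,0)@ 1/2 · (0,1)% 1/3 · (0,2)% 1/3 · (0,3)@ 1/2
Row 1: (1,0)@ 3/4 · (1,3)@ 2/4 · (1,5)% 1/2
Row 2: (2,0)@ 3/3 · (2,1)@ 5/5 · (2,2)@ 4/4 · (2,4)% 2/4 · (2,6)@ 1/2
Row 3: (3,0)@ 2/2 · (3,2)@ 3/3 · (3,3)@ 2/4 · (3,4)% 1/2 · (3,6)@ 1/1
The smallest same-type fraction is 1/3 at (0,1), which reduces to 1/3. Any threshold above that leaves this agent unsatisfied.

1/3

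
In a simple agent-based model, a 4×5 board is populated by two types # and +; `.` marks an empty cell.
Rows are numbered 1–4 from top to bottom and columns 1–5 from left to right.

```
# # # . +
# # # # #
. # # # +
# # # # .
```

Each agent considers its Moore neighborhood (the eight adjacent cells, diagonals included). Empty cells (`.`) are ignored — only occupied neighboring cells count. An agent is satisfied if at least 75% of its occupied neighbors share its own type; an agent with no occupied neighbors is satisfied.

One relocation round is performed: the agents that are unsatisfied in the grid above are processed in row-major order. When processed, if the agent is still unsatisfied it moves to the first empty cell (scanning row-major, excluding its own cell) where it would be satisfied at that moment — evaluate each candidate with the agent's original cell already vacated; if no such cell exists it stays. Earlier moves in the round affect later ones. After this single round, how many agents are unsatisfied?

Initially unsatisfied (in order): (1,5), (2,4), (2,5), (3,5).
  (1,5): no empty cell satisfies it; stays.
  (2,4) → (1,4).
  (2,5) → (3,1).
  (3,5): no empty cell satisfies it; stays.
Resulting grid:
# # # # +
# # # . .
# # # # +
# # # # .
Unsatisfied now: (1,4), (1,5), (3,5).

3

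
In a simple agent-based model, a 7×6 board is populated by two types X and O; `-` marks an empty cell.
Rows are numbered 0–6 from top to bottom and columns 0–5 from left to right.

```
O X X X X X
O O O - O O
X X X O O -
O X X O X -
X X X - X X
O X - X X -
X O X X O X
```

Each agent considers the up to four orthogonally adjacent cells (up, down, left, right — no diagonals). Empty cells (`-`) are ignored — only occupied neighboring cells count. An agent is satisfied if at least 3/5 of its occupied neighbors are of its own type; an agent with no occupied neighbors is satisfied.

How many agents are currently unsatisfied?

19

(0,0)O 1/2 ✗
(0,1)X 1/3 ✗
(0,2)X 2/3 ✓
(0,3)X 2/2 ✓
(0,4)X 2/3 ✓
(0,5)X 1/2 ✗
(1,0)O 2/3 ✓
(1,1)O 2/4 ✗
(1,2)O 1/3 ✗
(1,4)O 2/3 ✓
(1,5)O 1/2 ✗
(2,0)X 1/3 ✗
(2,1)X 3/4 ✓
(2,2)X 2/4 ✗
(2,3)O 2/3 ✓
(2,4)O 2/3 ✓
(3,0)O 0/3 ✗
(3,1)X 3/4 ✓
(3,2)X 3/4 ✓
(3,3)O 1/3 ✗
(3,4)X 1/3 ✗
(4,0)X 1/3 ✗
(4,1)X 4/4 ✓
(4,2)X 2/2 ✓
(4,4)X 3/3 ✓
(4,5)X 1/1 ✓
(5,0)O 0/3 ✗
(5,1)X 1/3 ✗
(5,3)X 2/2 ✓
(5,4)X 2/3 ✓
(6,0)X 0/2 ✗
(6,1)O 0/3 ✗
(6,2)X 1/2 ✗
(6,3)X 2/3 ✓
(6,4)O 0/3 ✗
(6,5)X 0/1 ✗
Unsatisfied: (0,0), (0,1), (0,5), (1,1), (1,2), (1,5), (2,0), (2,2), (3,0), (3,3), (3,4), (4,0), (5,0), (5,1), (6,0), (6,1), (6,2), (6,4), (6,5) — 19 in total.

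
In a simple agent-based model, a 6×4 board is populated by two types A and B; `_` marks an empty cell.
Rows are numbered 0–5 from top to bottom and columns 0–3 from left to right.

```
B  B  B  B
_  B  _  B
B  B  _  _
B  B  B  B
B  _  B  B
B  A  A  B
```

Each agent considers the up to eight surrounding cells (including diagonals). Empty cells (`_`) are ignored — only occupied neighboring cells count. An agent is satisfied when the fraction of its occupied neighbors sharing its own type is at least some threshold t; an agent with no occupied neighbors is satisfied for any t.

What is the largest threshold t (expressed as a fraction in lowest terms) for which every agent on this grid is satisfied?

Row 0: (0,0)B 2/2 · (0,1)B 3/3 · (0,2)B 4/4 · (0,3)B 2/2
Row 1: (1,1)B 5/5 · (1,3)B 2/2
Row 2: (2,0)B 4/4 · (2,1)B 5/5
Row 3: (3,0)B 4/4 · (3,1)B 6/6 · (3,2)B 5/5 · (3,3)B 3/3
Row 4: (4,0)B 3/4 · (4,2)B 5/7 · (4,3)B 4/5
Row 5: (5,0)B 1/2 · (5,1)A 1/4 · (5,2)A 1/4 · (5,3)B 2/3
The smallest same-type fraction is 1/4 at (5,1), which reduces to 1/4. Any threshold above that leaves this agent unsatisfied.

1/4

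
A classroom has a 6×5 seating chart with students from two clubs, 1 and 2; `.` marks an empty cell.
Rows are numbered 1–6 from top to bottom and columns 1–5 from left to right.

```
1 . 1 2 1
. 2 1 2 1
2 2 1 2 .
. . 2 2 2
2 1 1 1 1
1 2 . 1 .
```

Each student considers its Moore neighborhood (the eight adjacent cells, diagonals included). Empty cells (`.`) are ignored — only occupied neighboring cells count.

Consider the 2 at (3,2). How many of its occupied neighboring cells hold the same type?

Occupied neighbors of (3,2): (2,2)=2, (2,3)=1, (3,1)=2, (3,3)=1, (4,3)=2.
Same type (2): 3 of 5.

3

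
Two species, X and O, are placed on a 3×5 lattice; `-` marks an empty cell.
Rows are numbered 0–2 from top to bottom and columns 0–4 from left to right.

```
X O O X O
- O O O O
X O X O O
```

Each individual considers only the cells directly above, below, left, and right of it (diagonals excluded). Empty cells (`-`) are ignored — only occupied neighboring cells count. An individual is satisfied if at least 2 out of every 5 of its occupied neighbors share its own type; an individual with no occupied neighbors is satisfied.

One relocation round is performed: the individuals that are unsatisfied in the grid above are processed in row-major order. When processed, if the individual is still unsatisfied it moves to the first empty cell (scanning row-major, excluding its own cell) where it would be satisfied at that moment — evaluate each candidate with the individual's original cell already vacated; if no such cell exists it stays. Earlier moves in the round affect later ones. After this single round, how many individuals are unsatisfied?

0

Initially unsatisfied (in order): (0,0), (0,3), (2,0), (2,1), (2,2).
  (0,0) → (1,0).
  (0,3) → (0,0).
  (2,0): now satisfied by earlier moves; stays.
  (2,1) → (0,3).
  (2,2) → (2,1).
Resulting grid:
X O O O O
X O O O O
X X - O O
All satisfied now.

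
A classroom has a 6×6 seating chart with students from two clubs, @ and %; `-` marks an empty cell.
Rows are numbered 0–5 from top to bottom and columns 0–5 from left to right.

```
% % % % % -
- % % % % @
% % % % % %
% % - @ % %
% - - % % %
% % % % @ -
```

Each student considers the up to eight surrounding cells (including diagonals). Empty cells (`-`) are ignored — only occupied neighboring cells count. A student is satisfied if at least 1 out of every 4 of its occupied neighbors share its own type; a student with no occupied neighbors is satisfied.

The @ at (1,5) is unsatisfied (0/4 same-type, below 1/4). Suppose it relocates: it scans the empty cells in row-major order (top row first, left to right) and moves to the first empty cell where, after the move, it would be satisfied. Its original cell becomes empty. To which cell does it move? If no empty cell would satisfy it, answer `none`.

Vacating (1,5). Empty cells in order:
  (0,5): 0/2 same-type → still unsatisfied.
  (1,0): 0/5 same-type → still unsatisfied.
  (3,2): 1/6 same-type → still unsatisfied.
  (4,1): 0/6 same-type → still unsatisfied.
  (4,2): 1/6 same-type → still unsatisfied.
  (5,5): 1/3 same-type → satisfied — stop here.

(5,5)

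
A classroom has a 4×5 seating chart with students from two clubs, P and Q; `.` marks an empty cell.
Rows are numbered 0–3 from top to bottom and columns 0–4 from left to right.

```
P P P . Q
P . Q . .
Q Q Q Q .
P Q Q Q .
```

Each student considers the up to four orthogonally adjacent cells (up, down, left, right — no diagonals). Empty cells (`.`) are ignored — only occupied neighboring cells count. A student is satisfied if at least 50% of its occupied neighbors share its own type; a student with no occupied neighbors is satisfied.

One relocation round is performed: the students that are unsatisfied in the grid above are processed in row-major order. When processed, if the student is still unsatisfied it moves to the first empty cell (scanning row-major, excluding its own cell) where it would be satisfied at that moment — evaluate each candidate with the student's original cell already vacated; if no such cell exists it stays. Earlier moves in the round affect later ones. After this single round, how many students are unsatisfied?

Initially unsatisfied (in order): (2,0), (3,0).
  (2,0) → (0,3).
  (3,0) → (1,1).
Resulting grid:
P P P Q Q
P P Q . .
. Q Q Q .
. Q Q Q .
Unsatisfied now: (0,2), (1,2).

2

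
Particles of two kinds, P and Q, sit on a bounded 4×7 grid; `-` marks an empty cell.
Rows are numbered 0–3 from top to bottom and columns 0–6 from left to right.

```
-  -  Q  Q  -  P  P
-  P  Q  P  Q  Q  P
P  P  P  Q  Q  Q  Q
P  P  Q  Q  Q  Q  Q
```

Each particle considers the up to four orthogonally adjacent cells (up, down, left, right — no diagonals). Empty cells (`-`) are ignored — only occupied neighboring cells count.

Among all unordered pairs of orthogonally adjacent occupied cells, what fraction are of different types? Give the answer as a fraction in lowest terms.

Scan each occupied cell's neighbors to the right and below so each pair is counted once.
Row 0: Q(0,2)–Q(0,3)= Q(0,2)–Q(1,2)= Q(0,3)–P(1,3)≠ P(0,5)–P(0,6)= P(0,5)–Q(1,5)≠ P(0,6)–P(1,6)=  → 2/6 unlike.
Row 1: P(1,1)–Q(1,2)≠ P(1,1)–P(2,1)= Q(1,2)–P(1,3)≠ Q(1,2)–P(2,2)≠ P(1,3)–Q(1,4)≠ P(1,3)–Q(2,3)≠ Q(1,4)–Q(1,5)= Q(1,4)–Q(2,4)= Q(1,5)–P(1,6)≠ Q(1,5)–Q(2,5)= P(1,6)–Q(2,6)≠  → 7/11 unlike.
Row 2: P(2,0)–P(2,1)= P(2,0)–P(3,0)= P(2,1)–P(2,2)= P(2,1)–P(3,1)= P(2,2)–Q(2,3)≠ P(2,2)–Q(3,2)≠ Q(2,3)–Q(2,4)= Q(2,3)–Q(3,3)= Q(2,4)–Q(2,5)= Q(2,4)–Q(3,4)= Q(2,5)–Q(2,6)= Q(2,5)–Q(3,5)= Q(2,6)–Q(3,6)=  → 2/13 unlike.
Row 3: P(3,0)–P(3,1)= P(3,1)–Q(3,2)≠ Q(3,2)–Q(3,3)= Q(3,3)–Q(3,4)= Q(3,4)–Q(3,5)= Q(3,5)–Q(3,6)=  → 1/6 unlike.
Total adjacent occupied pairs: 36; unlike-type pairs: 12.
12/36 reduces to 1/3.

1/3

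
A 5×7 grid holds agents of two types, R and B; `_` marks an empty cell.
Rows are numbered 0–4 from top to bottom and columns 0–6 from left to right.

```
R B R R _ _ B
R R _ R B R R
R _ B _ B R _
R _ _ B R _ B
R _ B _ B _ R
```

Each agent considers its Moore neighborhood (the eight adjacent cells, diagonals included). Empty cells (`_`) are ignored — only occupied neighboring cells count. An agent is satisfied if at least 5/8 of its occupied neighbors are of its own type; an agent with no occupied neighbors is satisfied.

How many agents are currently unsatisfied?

12

Row 0: (0,0)R 2/3 ok · (0,1)B 0/4 unhappy · (0,2)R 3/4 ok · (0,3)R 2/3 ok · (0,6)B 0/2 unhappy
Row 1: (1,0)R 3/4 ok · (1,1)R 4/6 ok · (1,3)R 2/5 unhappy · (1,4)B 1/5 unhappy · (1,5)R 2/5 unhappy · (1,6)R 2/3 ok
Row 2: (2,0)R 3/3 ok · (2,2)B 1/3 unhappy · (2,4)B 2/6 unhappy · (2,5)R 3/6 unhappy
Row 3: (3,0)R 2/2 ok · (3,3)B 4/5 ok · (3,4)R 1/4 unhappy · (3,6)B 0/2 unhappy
Row 4: (4,0)R 1/1 ok · (4,2)B 1/1 ok · (4,4)B 1/2 unhappy · (4,6)R 0/1 unhappy
Unsatisfied: (0,1), (0,6), (1,3), (1,4), (1,5), (2,2), (2,4), (2,5), (3,4), (3,6), (4,4), (4,6) — 12 in total.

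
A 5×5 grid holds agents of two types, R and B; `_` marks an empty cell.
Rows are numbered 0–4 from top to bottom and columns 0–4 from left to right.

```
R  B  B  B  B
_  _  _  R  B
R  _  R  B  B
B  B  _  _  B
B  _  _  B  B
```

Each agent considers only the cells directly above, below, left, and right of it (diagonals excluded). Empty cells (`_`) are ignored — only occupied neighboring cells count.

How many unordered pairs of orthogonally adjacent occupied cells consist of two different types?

6

Scan each occupied cell's neighbors to the right and below so each pair is counted once.
From row 0: 2 unlike of 6 pairs (running 2/6).
From row 1: 2 unlike of 3 pairs (running 4/9).
From row 2: 2 unlike of 4 pairs (running 6/13).
From row 3: 0 unlike of 3 pairs (running 6/16).
From row 4: 0 unlike of 1 pairs (running 6/17).
Total adjacent occupied pairs: 17; unlike-type pairs: 6.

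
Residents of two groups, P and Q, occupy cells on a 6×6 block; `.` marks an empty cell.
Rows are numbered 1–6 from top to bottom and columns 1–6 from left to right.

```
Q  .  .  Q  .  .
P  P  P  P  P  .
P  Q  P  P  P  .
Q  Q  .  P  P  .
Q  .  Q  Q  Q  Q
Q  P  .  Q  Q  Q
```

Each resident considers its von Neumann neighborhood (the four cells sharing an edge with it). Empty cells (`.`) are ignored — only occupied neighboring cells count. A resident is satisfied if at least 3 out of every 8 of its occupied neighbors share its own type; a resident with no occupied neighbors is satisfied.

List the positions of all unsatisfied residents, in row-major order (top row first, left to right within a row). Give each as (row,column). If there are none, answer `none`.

(1,1)Q 0/1 ✗
(1,4)Q 0/1 ✗
(2,1)P 2/3 ✓
(2,2)P 2/3 ✓
(2,3)P 3/3 ✓
(2,4)P 3/4 ✓
(2,5)P 2/2 ✓
(3,1)P 1/3 ✗
(3,2)Q 1/4 ✗
(3,3)P 2/3 ✓
(3,4)P 4/4 ✓
(3,5)P 3/3 ✓
(4,1)Q 2/3 ✓
(4,2)Q 2/2 ✓
(4,4)P 2/3 ✓
(4,5)P 2/3 ✓
(5,1)Q 2/2 ✓
(5,3)Q 1/1 ✓
(5,4)Q 3/4 ✓
(5,5)Q 3/4 ✓
(5,6)Q 2/2 ✓
(6,1)Q 1/2 ✓
(6,2)P 0/1 ✗
(6,4)Q 2/2 ✓
(6,5)Q 3/3 ✓
(6,6)Q 2/2 ✓

(1,1), (1,4), (3,1), (3,2), (6,2)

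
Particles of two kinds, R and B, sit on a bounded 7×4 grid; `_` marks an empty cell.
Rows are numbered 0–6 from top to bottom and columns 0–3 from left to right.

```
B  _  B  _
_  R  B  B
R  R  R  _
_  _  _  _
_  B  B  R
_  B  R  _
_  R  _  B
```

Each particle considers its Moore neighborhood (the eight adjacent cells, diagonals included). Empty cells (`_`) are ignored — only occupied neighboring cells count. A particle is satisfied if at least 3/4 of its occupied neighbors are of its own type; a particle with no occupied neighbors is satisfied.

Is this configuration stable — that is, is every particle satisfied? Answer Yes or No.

Row 0: (0,0)B 0/1 ✗ · (0,2)B 2/3 ✗
Row 1: (1,1)R 3/6 ✗ · (1,2)B 2/5 ✗ · (1,3)B 2/3 ✗
Row 2: (2,0)R 2/2 ✓ · (2,1)R 3/4 ✓ · (2,2)R 2/4 ✗
Row 4: (4,1)B 2/3 ✗ · (4,2)B 2/4 ✗ · (4,3)R 1/2 ✗
Row 5: (5,1)B 2/4 ✗ · (5,2)R 2/6 ✗
Row 6: (6,1)R 1/2 ✗ · (6,3)B 0/1 ✗
For instance (0,0) has only 0/1 same-type neighbors, below 3/4.

No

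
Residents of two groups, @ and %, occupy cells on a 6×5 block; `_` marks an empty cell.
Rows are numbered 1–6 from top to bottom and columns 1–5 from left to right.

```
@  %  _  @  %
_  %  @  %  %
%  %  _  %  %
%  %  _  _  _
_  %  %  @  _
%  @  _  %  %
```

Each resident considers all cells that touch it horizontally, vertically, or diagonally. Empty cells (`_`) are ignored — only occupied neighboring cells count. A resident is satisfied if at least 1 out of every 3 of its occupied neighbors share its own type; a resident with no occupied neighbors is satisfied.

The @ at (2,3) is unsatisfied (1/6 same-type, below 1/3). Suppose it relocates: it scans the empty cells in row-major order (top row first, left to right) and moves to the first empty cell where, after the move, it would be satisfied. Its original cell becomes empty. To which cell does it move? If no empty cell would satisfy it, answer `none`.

Vacating (2,3). Empty cells in order:
  (1,3): 1/4 same-type → still unsatisfied.
  (2,1): 1/5 same-type → still unsatisfied.
  (3,3): 0/5 same-type → still unsatisfied.
  (4,3): 1/6 same-type → still unsatisfied.
  (4,4): 1/4 same-type → still unsatisfied.
  (4,5): 1/3 same-type → satisfied — stop here.

(4,5)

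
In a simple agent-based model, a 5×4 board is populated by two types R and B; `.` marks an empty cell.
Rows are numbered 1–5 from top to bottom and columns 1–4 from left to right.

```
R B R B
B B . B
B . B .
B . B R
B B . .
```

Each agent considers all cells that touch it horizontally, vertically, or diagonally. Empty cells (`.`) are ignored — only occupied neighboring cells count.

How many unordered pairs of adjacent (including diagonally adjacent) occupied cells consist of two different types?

9

Scan each occupied cell's neighbors to the right and below (and the two forward diagonals) so each pair is counted once.
Row 1: R(1,1)–B(1,2)≠ R(1,1)–B(2,1)≠ R(1,1)–B(2,2)≠ B(1,2)–R(1,3)≠ B(1,2)–B(2,2)= B(1,2)–B(2,1)= R(1,3)–B(1,4)≠ R(1,3)–B(2,4)≠ R(1,3)–B(2,2)≠ B(1,4)–B(2,4)=  → 7/10 unlike.
Row 2: B(2,1)–B(2,2)= B(2,1)–B(3,1)= B(2,2)–B(3,3)= B(2,2)–B(3,1)= B(2,4)–B(3,3)=  → 0/5 unlike.
Row 3: B(3,1)–B(4,1)= B(3,3)–B(4,3)= B(3,3)–R(4,4)≠  → 1/3 unlike.
Row 4: B(4,1)–B(5,1)= B(4,1)–B(5,2)= B(4,3)–R(4,4)≠ B(4,3)–B(5,2)=  → 1/4 unlike.
Row 5: B(5,1)–B(5,2)=  → 0/1 unlike.
Total adjacent occupied pairs: 23; unlike-type pairs: 9.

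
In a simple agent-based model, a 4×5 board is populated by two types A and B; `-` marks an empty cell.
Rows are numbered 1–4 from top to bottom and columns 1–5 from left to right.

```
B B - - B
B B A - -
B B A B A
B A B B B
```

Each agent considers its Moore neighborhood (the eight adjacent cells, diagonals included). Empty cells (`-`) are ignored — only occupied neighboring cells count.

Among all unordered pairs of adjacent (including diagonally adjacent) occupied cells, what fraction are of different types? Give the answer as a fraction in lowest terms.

Scan each occupied cell's neighbors to the right and below (and the two forward diagonals) so each pair is counted once.
From row 1: 1 unlike of 6 pairs (running 1/6).
From row 2: 4 unlike of 10 pairs (running 5/16).
From row 3: 9 unlike of 17 pairs (running 14/33).
From row 4: 2 unlike of 4 pairs (running 16/37).
Total adjacent occupied pairs: 37; unlike-type pairs: 16.
16/37 is already in lowest terms.

16/37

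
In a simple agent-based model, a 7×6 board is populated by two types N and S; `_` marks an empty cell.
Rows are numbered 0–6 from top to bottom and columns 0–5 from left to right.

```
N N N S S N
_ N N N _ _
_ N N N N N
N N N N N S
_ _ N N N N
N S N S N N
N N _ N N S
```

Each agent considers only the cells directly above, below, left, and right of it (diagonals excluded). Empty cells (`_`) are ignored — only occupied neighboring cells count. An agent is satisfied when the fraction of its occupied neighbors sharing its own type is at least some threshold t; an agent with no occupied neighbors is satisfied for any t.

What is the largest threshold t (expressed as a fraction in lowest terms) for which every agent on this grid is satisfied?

0/1

Row 0: (0,0)N 1/1 · (0,1)N 3/3 · (0,2)N 2/3 · (0,3)S 1/3 · (0,4)S 1/2 · (0,5)N 0/1
Row 1: (1,1)N 3/3 · (1,2)N 4/4 · (1,3)N 2/3
Row 2: (2,1)N 3/3 · (2,2)N 4/4 · (2,3)N 4/4 · (2,4)N 3/3 · (2,5)N 1/2
Row 3: (3,0)N 1/1 · (3,1)N 3/3 · (3,2)N 4/4 · (3,3)N 4/4 · (3,4)N 3/4 · (3,5)S 0/3
Row 4: (4,2)N 3/3 · (4,3)N 3/4 · (4,4)N 4/4 · (4,5)N 2/3
Row 5: (5,0)N 1/2 · (5,1)S 0/3 · (5,2)N 1/3 · (5,3)S 0/4 · (5,4)N 3/4 · (5,5)N 2/3
Row 6: (6,0)N 2/2 · (6,1)N 1/2 · (6,3)N 1/2 · (6,4)N 2/3 · (6,5)S 0/2
The smallest same-type fraction is 0/1 at (0,5), which reduces to 0/1. Any threshold above that leaves this agent unsatisfied.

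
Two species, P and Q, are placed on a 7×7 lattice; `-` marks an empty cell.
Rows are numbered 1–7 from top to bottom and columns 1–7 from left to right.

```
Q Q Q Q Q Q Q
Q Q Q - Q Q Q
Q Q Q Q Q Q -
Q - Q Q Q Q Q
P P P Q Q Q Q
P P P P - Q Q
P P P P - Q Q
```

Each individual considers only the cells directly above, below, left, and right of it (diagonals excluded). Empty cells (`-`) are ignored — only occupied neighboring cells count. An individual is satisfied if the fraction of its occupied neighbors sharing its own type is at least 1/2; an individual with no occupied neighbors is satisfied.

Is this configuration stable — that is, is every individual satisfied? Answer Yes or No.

Yes

(1,1)Q 2/2 ✓
(1,2)Q 3/3 ✓
(1,3)Q 3/3 ✓
(1,4)Q 2/2 ✓
(1,5)Q 3/3 ✓
(1,6)Q 3/3 ✓
(1,7)Q 2/2 ✓
(2,1)Q 3/3 ✓
(2,2)Q 4/4 ✓
(2,3)Q 3/3 ✓
(2,5)Q 3/3 ✓
(2,6)Q 4/4 ✓
(2,7)Q 2/2 ✓
(3,1)Q 3/3 ✓
(3,2)Q 3/3 ✓
(3,3)Q 4/4 ✓
(3,4)Q 3/3 ✓
(3,5)Q 4/4 ✓
(3,6)Q 3/3 ✓
(4,1)Q 1/2 ✓
(4,3)Q 2/3 ✓
(4,4)Q 4/4 ✓
(4,5)Q 4/4 ✓
(4,6)Q 4/4 ✓
(4,7)Q 2/2 ✓
(5,1)P 2/3 ✓
(5,2)P 3/3 ✓
(5,3)P 2/4 ✓
(5,4)Q 2/4 ✓
(5,5)Q 3/3 ✓
(5,6)Q 4/4 ✓
(5,7)Q 3/3 ✓
(6,1)P 3/3 ✓
(6,2)P 4/4 ✓
(6,3)P 4/4 ✓
(6,4)P 2/3 ✓
(6,6)Q 3/3 ✓
(6,7)Q 3/3 ✓
(7,1)P 2/2 ✓
(7,2)P 3/3 ✓
(7,3)P 3/3 ✓
(7,4)P 2/2 ✓
(7,6)Q 2/2 ✓
(7,7)Q 2/2 ✓
All meet the threshold, so the configuration is stable.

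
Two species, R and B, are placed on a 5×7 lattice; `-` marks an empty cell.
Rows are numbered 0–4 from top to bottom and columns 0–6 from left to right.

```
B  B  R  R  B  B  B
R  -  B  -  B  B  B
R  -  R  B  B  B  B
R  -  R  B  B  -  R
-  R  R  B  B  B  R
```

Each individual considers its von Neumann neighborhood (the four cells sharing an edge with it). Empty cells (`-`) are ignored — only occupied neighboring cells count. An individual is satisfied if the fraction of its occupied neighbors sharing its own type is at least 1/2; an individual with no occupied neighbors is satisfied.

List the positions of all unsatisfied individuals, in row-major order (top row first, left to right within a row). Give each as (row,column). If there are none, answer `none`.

(0,2), (1,2), (2,2)

Row 0: (0,0)B 1/2 satisfied · (0,1)B 1/2 satisfied · (0,2)R 1/3 not · (0,3)R 1/2 satisfied · (0,4)B 2/3 satisfied · (0,5)B 3/3 satisfied · (0,6)B 2/2 satisfied
Row 1: (1,0)R 1/2 satisfied · (1,2)B 0/2 not · (1,4)B 3/3 satisfied · (1,5)B 4/4 satisfied · (1,6)B 3/3 satisfied
Row 2: (2,0)R 2/2 satisfied · (2,2)R 1/3 not · (2,3)B 2/3 satisfied · (2,4)B 4/4 satisfied · (2,5)B 3/3 satisfied · (2,6)B 2/3 satisfied
Row 3: (3,0)R 1/1 satisfied · (3,2)R 2/3 satisfied · (3,3)B 3/4 satisfied · (3,4)B 3/3 satisfied · (3,6)R 1/2 satisfied
Row 4: (4,1)R 1/1 satisfied · (4,2)R 2/3 satisfied · (4,3)B 2/3 satisfied · (4,4)B 3/3 satisfied · (4,5)B 1/2 satisfied · (4,6)R 1/2 satisfied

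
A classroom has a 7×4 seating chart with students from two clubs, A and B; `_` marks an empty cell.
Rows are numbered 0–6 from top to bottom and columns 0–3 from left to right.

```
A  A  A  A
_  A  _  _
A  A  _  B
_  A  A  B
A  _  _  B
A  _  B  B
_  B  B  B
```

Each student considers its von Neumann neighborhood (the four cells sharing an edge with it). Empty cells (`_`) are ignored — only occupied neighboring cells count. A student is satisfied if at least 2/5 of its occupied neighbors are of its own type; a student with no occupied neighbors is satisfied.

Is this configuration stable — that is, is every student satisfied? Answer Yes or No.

(0,0)A 1/1 ✓
(0,1)A 3/3 ✓
(0,2)A 2/2 ✓
(0,3)A 1/1 ✓
(1,1)A 2/2 ✓
(2,0)A 1/1 ✓
(2,1)A 3/3 ✓
(2,3)B 1/1 ✓
(3,1)A 2/2 ✓
(3,2)A 1/2 ✓
(3,3)B 2/3 ✓
(4,0)A 1/1 ✓
(4,3)B 2/2 ✓
(5,0)A 1/1 ✓
(5,2)B 2/2 ✓
(5,3)B 3/3 ✓
(6,1)B 1/1 ✓
(6,2)B 3/3 ✓
(6,3)B 2/2 ✓
All meet the threshold, so the configuration is stable.

Yes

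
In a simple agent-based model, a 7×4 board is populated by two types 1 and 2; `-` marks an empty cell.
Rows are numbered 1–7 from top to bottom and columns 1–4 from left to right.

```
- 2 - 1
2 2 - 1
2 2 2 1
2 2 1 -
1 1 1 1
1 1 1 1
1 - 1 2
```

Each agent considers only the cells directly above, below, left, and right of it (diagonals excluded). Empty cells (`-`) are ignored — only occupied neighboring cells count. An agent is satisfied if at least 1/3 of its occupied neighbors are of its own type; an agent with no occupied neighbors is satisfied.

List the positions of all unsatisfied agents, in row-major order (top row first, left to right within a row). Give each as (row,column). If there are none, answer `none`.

(7,4)

(1,2)2 1/1 ok
(1,4)1 1/1 ok
(2,1)2 2/2 ok
(2,2)2 3/3 ok
(2,4)1 2/2 ok
(3,1)2 3/3 ok
(3,2)2 4/4 ok
(3,3)2 1/3 ok
(3,4)1 1/2 ok
(4,1)2 2/3 ok
(4,2)2 2/4 ok
(4,3)1 1/3 ok
(5,1)1 2/3 ok
(5,2)1 3/4 ok
(5,3)1 4/4 ok
(5,4)1 2/2 ok
(6,1)1 3/3 ok
(6,2)1 3/3 ok
(6,3)1 4/4 ok
(6,4)1 2/3 ok
(7,1)1 1/1 ok
(7,3)1 1/2 ok
(7,4)2 0/2 unhappy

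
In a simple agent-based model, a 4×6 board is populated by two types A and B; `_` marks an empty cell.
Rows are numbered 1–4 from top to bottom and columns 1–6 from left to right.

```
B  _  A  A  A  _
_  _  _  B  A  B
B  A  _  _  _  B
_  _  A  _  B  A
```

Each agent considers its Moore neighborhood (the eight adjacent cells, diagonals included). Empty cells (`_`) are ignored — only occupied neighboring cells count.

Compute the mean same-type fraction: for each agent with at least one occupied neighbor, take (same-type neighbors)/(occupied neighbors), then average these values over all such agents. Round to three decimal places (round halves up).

Row 1: (1,1)B — no occupied neighbors · (1,3)A 1/2 · (1,4)A 3/4 · (1,5)A 2/4
Row 2: (2,4)B 0/4 · (2,5)A 2/5 · (2,6)B 1/3
Row 3: (3,1)B 0/1 · (3,2)A 1/2 · (3,6)B 2/4
Row 4: (4,3)A 1/1 · (4,5)B 1/2 · (4,6)A 0/2
Sum over 12 agents: 1/2 + 3/4 + 2/4 + 0/4 + 2/5 + 1/3 + 0/1 + 1/2 + 2/4 + 1/1 + 1/2 + 0/2 = 299/60; mean = 299/60 ÷ 12 = 299/720 = 0.415277… → 0.415.

0.415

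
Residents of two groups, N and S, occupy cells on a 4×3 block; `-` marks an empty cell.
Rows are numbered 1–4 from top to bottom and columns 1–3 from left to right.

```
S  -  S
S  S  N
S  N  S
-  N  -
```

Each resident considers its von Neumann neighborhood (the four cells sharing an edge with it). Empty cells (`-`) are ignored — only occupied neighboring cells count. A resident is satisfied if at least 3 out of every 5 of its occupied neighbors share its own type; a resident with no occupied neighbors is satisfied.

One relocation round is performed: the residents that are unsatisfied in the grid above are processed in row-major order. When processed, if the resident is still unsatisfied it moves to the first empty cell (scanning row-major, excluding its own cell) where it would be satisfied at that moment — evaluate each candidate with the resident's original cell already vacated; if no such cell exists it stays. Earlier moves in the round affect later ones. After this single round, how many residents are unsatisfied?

Initially unsatisfied (in order): (1,3), (2,2), (2,3), (3,1), (3,2), (3,3).
  (1,3) → (1,2).
  (2,2): no empty cell satisfies it; stays.
  (2,3): no empty cell satisfies it; stays.
  (3,1): no empty cell satisfies it; stays.
  (3,2): no empty cell satisfies it; stays.
  (3,3): no empty cell satisfies it; stays.
Resulting grid:
S S -
S S N
S N S
- N -
Unsatisfied now: (2,2), (2,3), (3,1), (3,2), (3,3).

5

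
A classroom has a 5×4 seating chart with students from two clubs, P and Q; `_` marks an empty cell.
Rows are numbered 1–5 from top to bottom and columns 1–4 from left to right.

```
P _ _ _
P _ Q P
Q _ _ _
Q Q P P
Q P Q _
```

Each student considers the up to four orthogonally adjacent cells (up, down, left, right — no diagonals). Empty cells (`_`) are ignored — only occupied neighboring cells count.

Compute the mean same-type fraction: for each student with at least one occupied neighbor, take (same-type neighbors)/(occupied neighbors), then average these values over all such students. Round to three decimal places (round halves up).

Row 1: (1,1)P 1/1
Row 2: (2,1)P 1/2 · (2,3)Q 0/1 · (2,4)P 0/1
Row 3: (3,1)Q 1/2
Row 4: (4,1)Q 3/3 · (4,2)Q 1/3 · (4,3)P 1/3 · (4,4)P 1/1
Row 5: (5,1)Q 1/2 · (5,2)P 0/3 · (5,3)Q 0/2
Sum over 12 students: 1/1 + 1/2 + 0/1 + 0/1 + 1/2 + 3/3 + 1/3 + 1/3 + 1/1 + 1/2 + 0/3 + 0/2 = 31/6; mean = 31/6 ÷ 12 = 31/72 = 0.430555… → 0.431.

0.431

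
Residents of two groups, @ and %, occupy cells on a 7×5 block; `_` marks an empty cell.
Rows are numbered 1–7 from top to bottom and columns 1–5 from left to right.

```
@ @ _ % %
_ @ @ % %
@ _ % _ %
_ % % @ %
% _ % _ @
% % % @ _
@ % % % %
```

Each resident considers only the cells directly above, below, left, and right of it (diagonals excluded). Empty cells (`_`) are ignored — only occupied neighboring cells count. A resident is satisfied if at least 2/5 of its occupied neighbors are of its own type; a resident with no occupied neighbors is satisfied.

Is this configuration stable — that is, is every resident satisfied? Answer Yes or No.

Row 1: (1,1)@ 1/1 satisfied · (1,2)@ 2/2 satisfied · (1,4)% 2/2 satisfied · (1,5)% 2/2 satisfied
Row 2: (2,2)@ 2/2 satisfied · (2,3)@ 1/3 not · (2,4)% 2/3 satisfied · (2,5)% 3/3 satisfied
Row 3: (3,1)@ 0/0 satisfied · (3,3)% 1/2 satisfied · (3,5)% 2/2 satisfied
Row 4: (4,2)% 1/1 satisfied · (4,3)% 3/4 satisfied · (4,4)@ 0/2 not · (4,5)% 1/3 not
Row 5: (5,1)% 1/1 satisfied · (5,3)% 2/2 satisfied · (5,5)@ 0/1 not
Row 6: (6,1)% 2/3 satisfied · (6,2)% 3/3 satisfied · (6,3)% 3/4 satisfied · (6,4)@ 0/2 not
Row 7: (7,1)@ 0/2 not · (7,2)% 2/3 satisfied · (7,3)% 3/3 satisfied · (7,4)% 2/3 satisfied · (7,5)% 1/1 satisfied
For instance (2,3) has only 1/3 same-type neighbors, below 2/5.

No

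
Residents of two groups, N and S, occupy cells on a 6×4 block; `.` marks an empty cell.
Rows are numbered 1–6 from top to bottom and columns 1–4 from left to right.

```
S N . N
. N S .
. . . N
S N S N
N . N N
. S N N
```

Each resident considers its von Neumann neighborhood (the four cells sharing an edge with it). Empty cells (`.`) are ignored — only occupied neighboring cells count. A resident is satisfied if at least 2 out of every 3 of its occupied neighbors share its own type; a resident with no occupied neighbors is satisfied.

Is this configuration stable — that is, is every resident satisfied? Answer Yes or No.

No

(1,1)S 0/1 ✗
(1,2)N 1/2 ✗
(1,4)N 0/0 ✓
(2,2)N 1/2 ✗
(2,3)S 0/1 ✗
(3,4)N 1/1 ✓
(4,1)S 0/2 ✗
(4,2)N 0/2 ✗
(4,3)S 0/3 ✗
(4,4)N 2/3 ✓
(5,1)N 0/1 ✗
(5,3)N 2/3 ✓
(5,4)N 3/3 ✓
(6,2)S 0/1 ✗
(6,3)N 2/3 ✓
(6,4)N 2/2 ✓
For instance (1,1) has only 0/1 same-type neighbors, below 2/3.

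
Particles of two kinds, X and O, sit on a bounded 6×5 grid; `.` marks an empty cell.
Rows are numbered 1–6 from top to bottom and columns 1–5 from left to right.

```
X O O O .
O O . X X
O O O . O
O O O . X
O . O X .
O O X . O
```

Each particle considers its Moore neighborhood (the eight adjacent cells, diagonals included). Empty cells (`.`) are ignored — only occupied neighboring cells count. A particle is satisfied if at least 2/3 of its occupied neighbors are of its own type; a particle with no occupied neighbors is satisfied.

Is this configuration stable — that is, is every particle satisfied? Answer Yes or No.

Row 1: (1,1)X 0/3 not · (1,2)O 3/4 satisfied · (1,3)O 3/4 satisfied · (1,4)O 1/3 not
Row 2: (2,1)O 4/5 satisfied · (2,2)O 6/7 satisfied · (2,4)X 1/5 not · (2,5)X 1/3 not
Row 3: (3,1)O 5/5 satisfied · (3,2)O 7/7 satisfied · (3,3)O 4/5 satisfied · (3,5)O 0/3 not
Row 4: (4,1)O 4/4 satisfied · (4,2)O 7/7 satisfied · (4,3)O 4/5 satisfied · (4,5)X 1/2 not
Row 5: (5,1)O 4/4 satisfied · (5,3)O 3/5 not · (5,4)X 2/5 not
Row 6: (6,1)O 2/2 satisfied · (6,2)O 3/4 satisfied · (6,3)X 1/3 not · (6,5)O 0/1 not
For instance (1,1) has only 0/3 same-type neighbors, below 2/3.

No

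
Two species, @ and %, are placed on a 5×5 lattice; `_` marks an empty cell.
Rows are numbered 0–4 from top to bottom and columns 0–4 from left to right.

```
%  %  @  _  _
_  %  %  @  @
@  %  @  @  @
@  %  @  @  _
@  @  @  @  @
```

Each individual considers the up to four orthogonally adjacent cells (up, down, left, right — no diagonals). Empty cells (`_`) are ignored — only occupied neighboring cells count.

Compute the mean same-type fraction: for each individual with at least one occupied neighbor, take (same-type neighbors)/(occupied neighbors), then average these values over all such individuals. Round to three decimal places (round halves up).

0.734

Row 0: (0,0)% 1/1 · (0,1)% 2/3 · (0,2)@ 0/2
Row 1: (1,1)% 3/3 · (1,2)% 1/4 · (1,3)@ 2/3 · (1,4)@ 2/2
Row 2: (2,0)@ 1/2 · (2,1)% 2/4 · (2,2)@ 2/4 · (2,3)@ 4/4 · (2,4)@ 2/2
Row 3: (3,0)@ 2/3 · (3,1)% 1/4 · (3,2)@ 3/4 · (3,3)@ 3/3
Row 4: (4,0)@ 2/2 · (4,1)@ 2/3 · (4,2)@ 3/3 · (4,3)@ 3/3 · (4,4)@ 1/1
Sum over 21 individuals: 1/1 + 2/3 + 0/2 + 3/3 + 1/4 + 2/3 + 2/2 + 1/2 + 2/4 + 2/4 + 4/4 + 2/2 + 2/3 + 1/4 + 3/4 + 3/3 + 2/2 + 2/3 + 3/3 + 3/3 + 1/1 = 185/12; mean = 185/12 ÷ 21 = 185/252 = 0.734126… → 0.734.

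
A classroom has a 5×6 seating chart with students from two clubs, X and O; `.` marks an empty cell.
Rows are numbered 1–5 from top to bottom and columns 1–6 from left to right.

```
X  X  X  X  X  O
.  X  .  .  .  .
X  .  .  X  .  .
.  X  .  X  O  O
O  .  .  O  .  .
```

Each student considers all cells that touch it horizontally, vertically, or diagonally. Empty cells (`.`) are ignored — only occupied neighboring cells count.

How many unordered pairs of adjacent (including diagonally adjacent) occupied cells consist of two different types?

5

Scan each occupied cell's neighbors to the right and below (and the two forward diagonals) so each pair is counted once.
Row 1: X(1,1)–X(1,2)= X(1,1)–X(2,2)= X(1,2)–X(1,3)= X(1,2)–X(2,2)= X(1,3)–X(1,4)= X(1,3)–X(2,2)= X(1,4)–X(1,5)= X(1,5)–O(1,6)≠  → 1/8 unlike.
Row 2: X(2,2)–X(3,1)=  → 0/1 unlike.
Row 3: X(3,1)–X(4,2)= X(3,4)–X(4,4)= X(3,4)–O(4,5)≠  → 1/3 unlike.
Row 4: X(4,2)–O(5,1)≠ X(4,4)–O(4,5)≠ X(4,4)–O(5,4)≠ O(4,5)–O(4,6)= O(4,5)–O(5,4)=  → 3/5 unlike.
Total adjacent occupied pairs: 17; unlike-type pairs: 5.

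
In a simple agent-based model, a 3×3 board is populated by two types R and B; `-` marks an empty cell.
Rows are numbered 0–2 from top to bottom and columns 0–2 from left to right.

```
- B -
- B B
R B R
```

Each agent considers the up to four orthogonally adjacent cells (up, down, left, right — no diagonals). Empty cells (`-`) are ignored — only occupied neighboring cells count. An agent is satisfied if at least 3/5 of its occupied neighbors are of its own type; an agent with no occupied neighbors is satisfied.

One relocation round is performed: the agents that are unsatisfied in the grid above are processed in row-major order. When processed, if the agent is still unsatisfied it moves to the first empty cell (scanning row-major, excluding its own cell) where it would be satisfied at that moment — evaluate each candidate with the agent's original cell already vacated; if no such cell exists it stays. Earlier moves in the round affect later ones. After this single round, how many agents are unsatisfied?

Initially unsatisfied (in order): (1,2), (2,0), (2,1), (2,2).
  (1,2) → (0,0).
  (2,0): no empty cell satisfies it; stays.
  (2,1) → (0,2).
  (2,2): now satisfied by earlier moves; stays.
Resulting grid:
B B B
- B -
R - R
All satisfied now.

0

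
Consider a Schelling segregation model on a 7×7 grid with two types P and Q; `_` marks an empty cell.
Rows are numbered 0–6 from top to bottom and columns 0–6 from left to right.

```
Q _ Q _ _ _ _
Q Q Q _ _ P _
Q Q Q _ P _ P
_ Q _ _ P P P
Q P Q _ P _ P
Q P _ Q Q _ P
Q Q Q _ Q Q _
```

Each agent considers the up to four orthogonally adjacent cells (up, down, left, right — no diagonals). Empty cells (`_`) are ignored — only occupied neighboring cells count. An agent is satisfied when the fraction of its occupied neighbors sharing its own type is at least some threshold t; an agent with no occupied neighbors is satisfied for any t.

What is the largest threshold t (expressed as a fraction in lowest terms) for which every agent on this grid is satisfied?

(0,0)Q 1/1
(0,2)Q 1/1
(1,0)Q 3/3
(1,1)Q 3/3
(1,2)Q 3/3
(1,5)P — no occupied neighbors
(2,0)Q 2/2
(2,1)Q 4/4
(2,2)Q 2/2
(2,4)P 1/1
(2,6)P 1/1
(3,1)Q 1/2
(3,4)P 3/3
(3,5)P 2/2
(3,6)P 3/3
(4,0)Q 1/2
(4,1)P 1/4
(4,2)Q 0/1
(4,4)P 1/2
(4,6)P 2/2
(5,0)Q 2/3
(5,1)P 1/3
(5,3)Q 1/1
(5,4)Q 2/3
(5,6)P 1/1
(6,0)Q 2/2
(6,1)Q 2/3
(6,2)Q 1/1
(6,4)Q 2/2
(6,5)Q 1/1
The smallest same-type fraction is 0/1 at (4,2), which reduces to 0/1. Any threshold above that leaves this agent unsatisfied.

0/1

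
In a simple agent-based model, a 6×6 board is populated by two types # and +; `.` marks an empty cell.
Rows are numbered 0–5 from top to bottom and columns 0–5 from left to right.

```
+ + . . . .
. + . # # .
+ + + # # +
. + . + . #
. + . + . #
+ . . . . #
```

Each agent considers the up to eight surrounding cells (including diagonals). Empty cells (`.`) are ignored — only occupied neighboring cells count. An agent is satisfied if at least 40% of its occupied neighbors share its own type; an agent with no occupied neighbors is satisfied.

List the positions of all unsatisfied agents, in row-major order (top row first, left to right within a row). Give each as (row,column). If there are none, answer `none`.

(0,0)+ 2/2 satisfied
(0,1)+ 2/2 satisfied
(1,1)+ 5/5 satisfied
(1,3)# 3/4 satisfied
(1,4)# 3/4 satisfied
(2,0)+ 3/3 satisfied
(2,1)+ 4/4 satisfied
(2,2)+ 4/6 satisfied
(2,3)# 3/5 satisfied
(2,4)# 4/6 satisfied
(2,5)+ 0/3 not
(3,1)+ 4/4 satisfied
(3,3)+ 2/4 satisfied
(3,5)# 2/3 satisfied
(4,1)+ 2/2 satisfied
(4,3)+ 1/1 satisfied
(4,5)# 2/2 satisfied
(5,0)+ 1/1 satisfied
(5,5)# 1/1 satisfied

(2,5)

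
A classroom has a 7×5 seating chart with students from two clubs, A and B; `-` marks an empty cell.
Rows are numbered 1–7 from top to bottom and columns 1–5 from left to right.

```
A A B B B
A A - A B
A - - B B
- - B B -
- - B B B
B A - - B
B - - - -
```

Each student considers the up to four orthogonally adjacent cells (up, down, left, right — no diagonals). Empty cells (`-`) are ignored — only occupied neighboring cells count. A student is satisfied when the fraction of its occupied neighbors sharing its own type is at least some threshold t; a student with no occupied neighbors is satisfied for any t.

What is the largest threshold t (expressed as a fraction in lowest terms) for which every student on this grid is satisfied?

0/1

(1,1)A 2/2
(1,2)A 2/3
(1,3)B 1/2
(1,4)B 2/3
(1,5)B 2/2
(2,1)A 3/3
(2,2)A 2/2
(2,4)A 0/3
(2,5)B 2/3
(3,1)A 1/1
(3,4)B 2/3
(3,5)B 2/2
(4,3)B 2/2
(4,4)B 3/3
(5,3)B 2/2
(5,4)B 3/3
(5,5)B 2/2
(6,1)B 1/2
(6,2)A 0/1
(6,5)B 1/1
(7,1)B 1/1
The smallest same-type fraction is 0/3 at (2,4), which reduces to 0/1. Any threshold above that leaves this student unsatisfied.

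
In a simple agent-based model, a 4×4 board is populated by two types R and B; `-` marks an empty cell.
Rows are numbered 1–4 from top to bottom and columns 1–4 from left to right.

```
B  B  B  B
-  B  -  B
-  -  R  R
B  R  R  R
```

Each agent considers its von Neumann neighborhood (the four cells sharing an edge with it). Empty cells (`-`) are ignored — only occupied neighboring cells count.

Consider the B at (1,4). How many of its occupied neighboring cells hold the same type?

Occupied neighbors of (1,4): (2,4)=B, (1,3)=B.
Same type (B): 2 of 2.

2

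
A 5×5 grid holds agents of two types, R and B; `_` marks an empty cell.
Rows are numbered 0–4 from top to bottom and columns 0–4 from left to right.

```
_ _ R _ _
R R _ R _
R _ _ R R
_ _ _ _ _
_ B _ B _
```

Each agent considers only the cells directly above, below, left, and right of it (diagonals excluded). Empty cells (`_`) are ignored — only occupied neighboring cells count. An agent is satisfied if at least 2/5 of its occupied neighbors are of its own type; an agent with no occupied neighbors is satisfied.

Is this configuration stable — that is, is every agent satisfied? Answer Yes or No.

Row 0: (0,2)R 0/0 satisfied
Row 1: (1,0)R 2/2 satisfied · (1,1)R 1/1 satisfied · (1,3)R 1/1 satisfied
Row 2: (2,0)R 1/1 satisfied · (2,3)R 2/2 satisfied · (2,4)R 1/1 satisfied
Row 4: (4,1)B 0/0 satisfied · (4,3)B 0/0 satisfied
All meet the threshold, so the configuration is stable.

Yes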